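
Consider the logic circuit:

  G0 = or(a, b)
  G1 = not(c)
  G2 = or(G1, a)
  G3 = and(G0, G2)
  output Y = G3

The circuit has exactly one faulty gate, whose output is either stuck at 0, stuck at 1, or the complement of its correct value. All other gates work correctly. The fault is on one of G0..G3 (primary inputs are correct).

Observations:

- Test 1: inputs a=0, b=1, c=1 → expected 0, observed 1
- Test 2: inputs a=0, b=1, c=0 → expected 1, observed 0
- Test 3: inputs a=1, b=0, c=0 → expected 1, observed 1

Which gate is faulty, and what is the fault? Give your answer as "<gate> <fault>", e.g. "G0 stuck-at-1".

G1 inverted output

Fault-free values for test 1 (a=0, b=1, c=1): G0=1, G1=0, G2=0, G3=0, giving Y=0. Observed 1.
Test 1: faults giving observed 1 are {G1 stuck-at-1, G1 inverted output, G2 stuck-at-1, G2 inverted output, G3 stuck-at-1, G3 inverted output}.
Test 2 (a=0, b=1, c=0): fault-free G0=1, G1=1, G2=1, G3=1 → 1; observed 0. Eliminates G1 stuck-at-1, G2 stuck-at-1, G3 stuck-at-1.
Test 3 (a=1, b=0, c=0): fault-free G0=1, G1=1, G2=1, G3=1 → 1; observed 1. Eliminates G2 inverted output, G3 inverted output.
Only G1 inverted output is consistent with every test.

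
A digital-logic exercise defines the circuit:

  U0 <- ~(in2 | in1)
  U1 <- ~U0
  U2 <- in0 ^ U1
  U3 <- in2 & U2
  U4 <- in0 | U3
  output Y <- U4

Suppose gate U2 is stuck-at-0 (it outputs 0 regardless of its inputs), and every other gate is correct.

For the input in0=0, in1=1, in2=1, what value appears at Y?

0

Propagate with U2 forced: U0=0, U1=1, U2=0 [stuck-at-0], U3=0, U4=0.
So Y = 0. (Without the fault it would be 1.)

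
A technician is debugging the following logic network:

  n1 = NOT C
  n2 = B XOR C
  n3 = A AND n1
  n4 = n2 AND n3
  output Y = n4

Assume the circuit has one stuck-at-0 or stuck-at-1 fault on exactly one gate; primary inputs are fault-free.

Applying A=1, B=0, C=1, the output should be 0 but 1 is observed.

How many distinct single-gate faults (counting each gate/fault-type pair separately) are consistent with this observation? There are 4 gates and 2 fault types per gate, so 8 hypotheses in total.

3

Fault-free: n1=0, n2=1, n3=0, n4=0 → 0. Observed 1.
  n1 stuck-at-0: output 0 ✗
  n1 stuck-at-1: output 1 ✓
  n2 stuck-at-0: output 0 ✗
  n2 stuck-at-1: output 0 ✗
  n3 stuck-at-0: output 0 ✗
  n3 stuck-at-1: output 1 ✓
  n4 stuck-at-0: output 0 ✗
  n4 stuck-at-1: output 1 ✓
Consistent faults: {n1 stuck-at-1, n3 stuck-at-1, n4 stuck-at-1} — 3 in all.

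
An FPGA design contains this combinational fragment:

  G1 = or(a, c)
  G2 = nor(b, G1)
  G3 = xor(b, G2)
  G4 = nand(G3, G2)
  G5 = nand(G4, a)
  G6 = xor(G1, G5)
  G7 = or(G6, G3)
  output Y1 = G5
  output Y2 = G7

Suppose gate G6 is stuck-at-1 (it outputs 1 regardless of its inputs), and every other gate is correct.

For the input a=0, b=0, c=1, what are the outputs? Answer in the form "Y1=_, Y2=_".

Propagate with G6 forced: G1=1, G2=0, G3=0, G4=1, G5=1, G6=1 [stuck-at-1], G7=1.
So the outputs are Y1=1, Y2=1. (Without the fault they would be Y1=1, Y2=0.)

Y1=1, Y2=1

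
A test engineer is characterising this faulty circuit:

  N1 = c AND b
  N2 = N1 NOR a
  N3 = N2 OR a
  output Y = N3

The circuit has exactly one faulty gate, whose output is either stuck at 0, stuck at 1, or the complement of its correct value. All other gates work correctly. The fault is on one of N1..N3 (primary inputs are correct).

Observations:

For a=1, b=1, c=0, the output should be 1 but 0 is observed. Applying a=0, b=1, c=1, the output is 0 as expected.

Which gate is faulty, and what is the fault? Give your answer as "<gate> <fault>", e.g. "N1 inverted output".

N3 stuck-at-0

Fault-free values for test 1 (a=1, b=1, c=0): N1=0, N2=0, N3=1, giving Y=1. Observed 0.
Test 1: faults giving observed 0 are {N3 stuck-at-0, N3 inverted output}.
Test 2 (a=0, b=1, c=1): fault-free N1=1, N2=0, N3=0 → 0; observed 0. Eliminates N3 inverted output.
Only N3 stuck-at-0 is consistent with every test.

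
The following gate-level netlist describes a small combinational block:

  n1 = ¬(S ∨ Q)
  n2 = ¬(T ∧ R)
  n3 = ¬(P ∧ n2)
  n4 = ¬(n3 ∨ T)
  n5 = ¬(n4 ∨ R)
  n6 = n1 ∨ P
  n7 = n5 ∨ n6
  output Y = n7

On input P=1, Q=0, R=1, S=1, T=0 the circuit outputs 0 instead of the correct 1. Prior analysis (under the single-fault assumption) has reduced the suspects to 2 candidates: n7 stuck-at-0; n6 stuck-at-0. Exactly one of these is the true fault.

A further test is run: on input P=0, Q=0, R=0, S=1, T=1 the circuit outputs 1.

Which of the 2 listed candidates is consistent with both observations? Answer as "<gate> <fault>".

n6 stuck-at-0

Evaluate each candidate on input P=0, Q=0, R=0, S=1, T=1:
  n7 stuck-at-0: n1=0, n2=1, n3=1, n4=0, n5=1, n6=0, n7=0 [stuck-at-0] → 0 — eliminated
  n6 stuck-at-0: n1=0, n2=1, n3=1, n4=0, n5=1, n6=0 [stuck-at-0], n7=1 → 1 — matches
Only n6 stuck-at-0 reproduces the observed 1.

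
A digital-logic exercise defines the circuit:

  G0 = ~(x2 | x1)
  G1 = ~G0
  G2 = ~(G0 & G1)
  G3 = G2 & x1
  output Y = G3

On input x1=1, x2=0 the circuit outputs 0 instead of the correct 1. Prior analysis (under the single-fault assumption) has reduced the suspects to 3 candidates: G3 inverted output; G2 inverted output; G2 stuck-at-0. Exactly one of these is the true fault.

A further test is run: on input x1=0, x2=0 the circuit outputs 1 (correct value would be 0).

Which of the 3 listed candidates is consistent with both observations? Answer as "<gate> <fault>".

G3 inverted output

Evaluate each candidate on input x1=0, x2=0:
  G3 inverted output: G0=1, G1=0, G2=1, G3=1 [inverted output] → 1 — matches
  G2 inverted output: G0=1, G1=0, G2=0 [inverted output], G3=0 → 0 — eliminated
  G2 stuck-at-0: G0=1, G1=0, G2=0 [stuck-at-0], G3=0 → 0 — eliminated
Only G3 inverted output reproduces the observed 1.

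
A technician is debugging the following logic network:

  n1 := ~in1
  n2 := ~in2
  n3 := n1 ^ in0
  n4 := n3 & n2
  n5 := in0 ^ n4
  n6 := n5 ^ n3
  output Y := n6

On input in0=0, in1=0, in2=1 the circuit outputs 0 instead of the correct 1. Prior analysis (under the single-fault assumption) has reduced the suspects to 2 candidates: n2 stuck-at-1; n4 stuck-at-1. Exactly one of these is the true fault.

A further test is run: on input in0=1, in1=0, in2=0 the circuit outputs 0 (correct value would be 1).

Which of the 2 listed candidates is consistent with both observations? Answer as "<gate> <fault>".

Evaluate each candidate on input in0=1, in1=0, in2=0:
  n2 stuck-at-1: n1=1, n2=1 [stuck-at-1], n3=0, n4=0, n5=1, n6=1 → 1 — eliminated
  n4 stuck-at-1: n1=1, n2=1, n3=0, n4=1 [stuck-at-1], n5=0, n6=0 → 0 — matches
Only n4 stuck-at-1 reproduces the observed 0.

n4 stuck-at-1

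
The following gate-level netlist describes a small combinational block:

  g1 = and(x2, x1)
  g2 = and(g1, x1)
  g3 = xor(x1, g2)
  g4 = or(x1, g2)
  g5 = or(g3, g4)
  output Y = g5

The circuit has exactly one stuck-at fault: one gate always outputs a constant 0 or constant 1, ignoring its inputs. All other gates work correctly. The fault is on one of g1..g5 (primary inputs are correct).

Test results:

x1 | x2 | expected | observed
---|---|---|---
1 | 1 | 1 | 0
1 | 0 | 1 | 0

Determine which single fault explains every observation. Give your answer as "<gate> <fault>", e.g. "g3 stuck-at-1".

Fault-free values for test 1 (x1=1, x2=1): g1=1, g2=1, g3=0, g4=1, g5=1, giving Y=1. Observed 0.
Test 1: faults giving observed 0 are {g4 stuck-at-0, g5 stuck-at-0}.
Test 2 (x1=1, x2=0): fault-free g1=0, g2=0, g3=1, g4=1, g5=1 → 1; observed 0. Eliminates g4 stuck-at-0.
Only g5 stuck-at-0 is consistent with every test.

g5 stuck-at-0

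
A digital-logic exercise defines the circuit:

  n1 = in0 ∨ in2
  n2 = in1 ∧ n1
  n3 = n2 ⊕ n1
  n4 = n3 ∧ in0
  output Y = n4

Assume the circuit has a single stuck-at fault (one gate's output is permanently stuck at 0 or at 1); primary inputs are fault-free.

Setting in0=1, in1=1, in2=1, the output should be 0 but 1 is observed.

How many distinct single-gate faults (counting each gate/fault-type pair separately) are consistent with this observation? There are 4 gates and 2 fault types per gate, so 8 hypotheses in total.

3

Fault-free: n1=1, n2=1, n3=0, n4=0 → 0. Observed 1.
  n1 stuck-at-0: output 0 ✗
  n1 stuck-at-1: output 0 ✗
  n2 stuck-at-0: output 1 ✓
  n2 stuck-at-1: output 0 ✗
  n3 stuck-at-0: output 0 ✗
  n3 stuck-at-1: output 1 ✓
  n4 stuck-at-0: output 0 ✗
  n4 stuck-at-1: output 1 ✓
Consistent faults: {n2 stuck-at-0, n3 stuck-at-1, n4 stuck-at-1} — 3 in all.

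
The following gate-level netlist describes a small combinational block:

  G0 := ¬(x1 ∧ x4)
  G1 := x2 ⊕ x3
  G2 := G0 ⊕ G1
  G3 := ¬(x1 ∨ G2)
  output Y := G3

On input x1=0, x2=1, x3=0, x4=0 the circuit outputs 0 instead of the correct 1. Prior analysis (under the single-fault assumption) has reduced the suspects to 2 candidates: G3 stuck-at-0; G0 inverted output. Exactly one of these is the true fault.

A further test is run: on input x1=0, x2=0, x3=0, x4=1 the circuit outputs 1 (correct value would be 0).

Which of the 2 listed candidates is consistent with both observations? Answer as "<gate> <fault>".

G0 inverted output

Evaluate each candidate on input x1=0, x2=0, x3=0, x4=1:
  G3 stuck-at-0: G0=1, G1=0, G2=1, G3=0 [stuck-at-0] → 0 — eliminated
  G0 inverted output: G0=0 [inverted output], G1=0, G2=0, G3=1 → 1 — matches
Only G0 inverted output reproduces the observed 1.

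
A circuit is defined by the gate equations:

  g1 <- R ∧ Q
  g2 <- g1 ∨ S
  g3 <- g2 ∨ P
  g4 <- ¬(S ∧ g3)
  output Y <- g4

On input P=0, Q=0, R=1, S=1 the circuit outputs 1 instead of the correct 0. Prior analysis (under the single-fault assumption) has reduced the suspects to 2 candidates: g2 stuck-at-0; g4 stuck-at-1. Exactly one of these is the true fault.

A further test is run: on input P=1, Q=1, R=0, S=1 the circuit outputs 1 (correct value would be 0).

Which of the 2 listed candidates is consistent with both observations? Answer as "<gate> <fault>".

Evaluate each candidate on input P=1, Q=1, R=0, S=1:
  g2 stuck-at-0: g1=0, g2=0 [stuck-at-0], g3=1, g4=0 → 0 — eliminated
  g4 stuck-at-1: g1=0, g2=1, g3=1, g4=1 [stuck-at-1] → 1 — matches
Only g4 stuck-at-1 reproduces the observed 1.

g4 stuck-at-1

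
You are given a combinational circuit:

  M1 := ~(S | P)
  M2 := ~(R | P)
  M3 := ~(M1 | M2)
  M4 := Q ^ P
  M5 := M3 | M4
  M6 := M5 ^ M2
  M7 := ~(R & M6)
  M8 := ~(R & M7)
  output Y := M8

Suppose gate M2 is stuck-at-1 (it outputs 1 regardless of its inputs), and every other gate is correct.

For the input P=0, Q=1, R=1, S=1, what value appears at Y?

Propagate with M2 forced: M1=0, M2=1 [stuck-at-1], M3=0, M4=1, M5=1, M6=0, M7=1, M8=0.
So Y = 0. (Without the fault it would be 1.)

0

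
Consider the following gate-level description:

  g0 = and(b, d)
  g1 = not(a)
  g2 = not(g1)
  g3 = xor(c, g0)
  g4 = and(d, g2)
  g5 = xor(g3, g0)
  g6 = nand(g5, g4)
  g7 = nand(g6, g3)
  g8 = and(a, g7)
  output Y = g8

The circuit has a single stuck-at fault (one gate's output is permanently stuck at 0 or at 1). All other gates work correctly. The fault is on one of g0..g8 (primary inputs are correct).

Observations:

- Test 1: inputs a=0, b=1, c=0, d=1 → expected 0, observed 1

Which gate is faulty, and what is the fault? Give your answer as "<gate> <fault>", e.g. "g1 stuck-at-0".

Fault-free values for test 1 (a=0, b=1, c=0, d=1): g0=1, g1=1, g2=0, g3=1, g4=0, g5=0, g6=1, g7=0, g8=0, giving Y=0. Observed 1.
Test 1: faults giving observed 1 are {g8 stuck-at-1}.
Only g8 stuck-at-1 is consistent with every test.

g8 stuck-at-1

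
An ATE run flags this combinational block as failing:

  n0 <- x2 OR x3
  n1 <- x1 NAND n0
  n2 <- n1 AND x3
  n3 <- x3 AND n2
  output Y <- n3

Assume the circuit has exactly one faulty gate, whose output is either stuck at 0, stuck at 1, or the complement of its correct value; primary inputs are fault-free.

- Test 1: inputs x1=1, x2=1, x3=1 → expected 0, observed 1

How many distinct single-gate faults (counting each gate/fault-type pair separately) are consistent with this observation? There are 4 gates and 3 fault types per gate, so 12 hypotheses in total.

8

Fault-free: n0=1, n1=0, n2=0, n3=0 → 0. Observed 1.
  n0 stuck-at-0: output 1 ✓
  n0 stuck-at-1: output 0 ✗
  n0 inverted output: output 1 ✓
  n1 stuck-at-0: output 0 ✗
  n1 stuck-at-1: output 1 ✓
  n1 inverted output: output 1 ✓
  n2 stuck-at-0: output 0 ✗
  n2 stuck-at-1: output 1 ✓
  n2 inverted output: output 1 ✓
  n3 stuck-at-0: output 0 ✗
  n3 stuck-at-1: output 1 ✓
  n3 inverted output: output 1 ✓
Consistent faults: {n0 stuck-at-0, n0 inverted output, n1 stuck-at-1, n1 inverted output, n2 stuck-at-1, n2 inverted output, n3 stuck-at-1, n3 inverted output} — 8 in all.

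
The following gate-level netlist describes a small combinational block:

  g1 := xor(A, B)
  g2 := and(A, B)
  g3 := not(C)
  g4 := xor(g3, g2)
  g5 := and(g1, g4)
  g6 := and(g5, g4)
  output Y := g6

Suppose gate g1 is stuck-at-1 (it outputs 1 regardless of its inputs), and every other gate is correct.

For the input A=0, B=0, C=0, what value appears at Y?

1

Propagate with g1 forced: g1=1 [stuck-at-1], g2=0, g3=1, g4=1, g5=1, g6=1.
So Y = 1. (Without the fault it would be 0.)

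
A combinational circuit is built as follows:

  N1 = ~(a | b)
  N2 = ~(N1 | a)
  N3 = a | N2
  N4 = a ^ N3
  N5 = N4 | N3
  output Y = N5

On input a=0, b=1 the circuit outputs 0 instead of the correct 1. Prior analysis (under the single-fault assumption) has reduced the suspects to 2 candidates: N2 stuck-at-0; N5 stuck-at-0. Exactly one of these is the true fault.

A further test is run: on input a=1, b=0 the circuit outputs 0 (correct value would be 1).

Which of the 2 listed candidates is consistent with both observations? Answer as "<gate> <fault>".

N5 stuck-at-0

Evaluate each candidate on input a=1, b=0:
  N2 stuck-at-0: N1=0, N2=0 [stuck-at-0], N3=1, N4=0, N5=1 → 1 — eliminated
  N5 stuck-at-0: N1=0, N2=0, N3=1, N4=0, N5=0 [stuck-at-0] → 0 — matches
Only N5 stuck-at-0 reproduces the observed 0.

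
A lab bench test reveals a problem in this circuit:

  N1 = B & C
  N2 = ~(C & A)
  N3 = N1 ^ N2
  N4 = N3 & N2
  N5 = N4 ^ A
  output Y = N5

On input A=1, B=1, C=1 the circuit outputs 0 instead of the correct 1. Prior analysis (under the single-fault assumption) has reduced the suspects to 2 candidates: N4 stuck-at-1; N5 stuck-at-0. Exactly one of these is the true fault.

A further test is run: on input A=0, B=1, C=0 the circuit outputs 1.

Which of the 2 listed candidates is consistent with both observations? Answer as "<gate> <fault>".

N4 stuck-at-1

Evaluate each candidate on input A=0, B=1, C=0:
  N4 stuck-at-1: N1=0, N2=1, N3=1, N4=1 [stuck-at-1], N5=1 → 1 — matches
  N5 stuck-at-0: N1=0, N2=1, N3=1, N4=1, N5=0 [stuck-at-0] → 0 — eliminated
Only N4 stuck-at-1 reproduces the observed 1.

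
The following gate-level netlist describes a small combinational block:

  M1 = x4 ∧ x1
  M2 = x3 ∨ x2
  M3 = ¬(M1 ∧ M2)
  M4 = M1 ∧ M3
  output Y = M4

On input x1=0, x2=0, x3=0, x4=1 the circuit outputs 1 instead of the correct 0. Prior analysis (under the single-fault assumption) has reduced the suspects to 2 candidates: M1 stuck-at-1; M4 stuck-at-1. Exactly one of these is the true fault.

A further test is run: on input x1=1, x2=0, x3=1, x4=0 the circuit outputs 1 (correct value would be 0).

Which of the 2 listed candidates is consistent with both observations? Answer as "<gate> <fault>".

Evaluate each candidate on input x1=1, x2=0, x3=1, x4=0:
  M1 stuck-at-1: M1=1 [stuck-at-1], M2=1, M3=0, M4=0 → 0 — eliminated
  M4 stuck-at-1: M1=0, M2=1, M3=1, M4=1 [stuck-at-1] → 1 — matches
Only M4 stuck-at-1 reproduces the observed 1.

M4 stuck-at-1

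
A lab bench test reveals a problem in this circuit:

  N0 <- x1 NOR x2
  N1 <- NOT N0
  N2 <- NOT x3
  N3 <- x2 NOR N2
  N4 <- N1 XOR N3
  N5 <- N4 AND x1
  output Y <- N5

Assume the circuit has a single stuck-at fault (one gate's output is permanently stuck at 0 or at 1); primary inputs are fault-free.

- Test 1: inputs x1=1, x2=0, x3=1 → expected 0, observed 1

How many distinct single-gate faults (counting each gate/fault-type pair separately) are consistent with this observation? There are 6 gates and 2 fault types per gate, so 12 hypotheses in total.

Fault-free: N0=0, N1=1, N2=0, N3=1, N4=0, N5=0 → 0. Observed 1.
  N0 stuck-at-0: output 0 ✗
  N0 stuck-at-1: output 1 ✓
  N1 stuck-at-0: output 1 ✓
  N1 stuck-at-1: output 0 ✗
  N2 stuck-at-0: output 0 ✗
  N2 stuck-at-1: output 1 ✓
  N3 stuck-at-0: output 1 ✓
  N3 stuck-at-1: output 0 ✗
  N4 stuck-at-0: output 0 ✗
  N4 stuck-at-1: output 1 ✓
  N5 stuck-at-0: output 0 ✗
  N5 stuck-at-1: output 1 ✓
Consistent faults: {N0 stuck-at-1, N1 stuck-at-0, N2 stuck-at-1, N3 stuck-at-0, N4 stuck-at-1, N5 stuck-at-1} — 6 in all.

6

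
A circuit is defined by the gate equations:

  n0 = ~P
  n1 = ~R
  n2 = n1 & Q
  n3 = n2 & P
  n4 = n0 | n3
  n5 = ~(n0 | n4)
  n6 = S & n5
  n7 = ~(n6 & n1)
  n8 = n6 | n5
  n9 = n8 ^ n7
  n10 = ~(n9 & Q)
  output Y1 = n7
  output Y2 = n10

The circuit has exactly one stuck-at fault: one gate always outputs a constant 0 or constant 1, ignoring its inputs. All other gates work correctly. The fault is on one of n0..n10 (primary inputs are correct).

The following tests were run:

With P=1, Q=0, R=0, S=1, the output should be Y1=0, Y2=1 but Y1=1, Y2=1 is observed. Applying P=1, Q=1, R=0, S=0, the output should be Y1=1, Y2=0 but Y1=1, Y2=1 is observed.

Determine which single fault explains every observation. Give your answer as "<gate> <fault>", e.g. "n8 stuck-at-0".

Fault-free values for test 1 (P=1, Q=0, R=0, S=1): n0=0, n1=1, n2=0, n3=0, n4=0, n5=1, n6=1, n7=0, n8=1, n9=1, n10=1, giving Y1=0, Y2=1. Observed Y1=1, Y2=1.
Test 1: faults giving observed Y1=1, Y2=1 are {n0 stuck-at-1, n1 stuck-at-0, n2 stuck-at-1, n3 stuck-at-1, n4 stuck-at-1, n5 stuck-at-0, n6 stuck-at-0, n7 stuck-at-1}.
Test 2 (P=1, Q=1, R=0, S=0): fault-free n0=0, n1=1, n2=1, n3=1, n4=1, n5=0, n6=0, n7=1, n8=0, n9=1, n10=0 → Y1=1, Y2=0; observed Y1=1, Y2=1. Eliminates n0 stuck-at-1, n2 stuck-at-1, n3 stuck-at-1, n4 stuck-at-1, n5 stuck-at-0, n6 stuck-at-0, n7 stuck-at-1.
Only n1 stuck-at-0 is consistent with every test.

n1 stuck-at-0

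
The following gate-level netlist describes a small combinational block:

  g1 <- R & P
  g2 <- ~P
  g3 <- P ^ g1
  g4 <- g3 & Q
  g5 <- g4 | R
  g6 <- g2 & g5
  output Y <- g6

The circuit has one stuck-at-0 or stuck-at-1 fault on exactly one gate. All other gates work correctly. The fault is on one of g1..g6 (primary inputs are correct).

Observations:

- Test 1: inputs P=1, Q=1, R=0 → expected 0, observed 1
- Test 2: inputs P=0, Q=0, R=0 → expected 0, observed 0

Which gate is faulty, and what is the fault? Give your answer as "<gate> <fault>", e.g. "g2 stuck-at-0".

g2 stuck-at-1

Fault-free values for test 1 (P=1, Q=1, R=0): g1=0, g2=0, g3=1, g4=1, g5=1, g6=0, giving Y=0. Observed 1.
Test 1: faults giving observed 1 are {g2 stuck-at-1, g6 stuck-at-1}.
Test 2 (P=0, Q=0, R=0): fault-free g1=0, g2=1, g3=0, g4=0, g5=0, g6=0 → 0; observed 0. Eliminates g6 stuck-at-1.
Only g2 stuck-at-1 is consistent with every test.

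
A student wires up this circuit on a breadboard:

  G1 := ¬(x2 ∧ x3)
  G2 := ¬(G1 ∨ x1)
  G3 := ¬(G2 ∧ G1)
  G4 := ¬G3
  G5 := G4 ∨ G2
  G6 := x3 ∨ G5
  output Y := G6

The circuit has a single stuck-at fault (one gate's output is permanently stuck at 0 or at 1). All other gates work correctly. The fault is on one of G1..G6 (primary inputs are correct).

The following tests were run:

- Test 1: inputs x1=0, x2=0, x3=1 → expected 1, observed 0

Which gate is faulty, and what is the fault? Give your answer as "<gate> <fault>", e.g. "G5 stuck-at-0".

Fault-free values for test 1 (x1=0, x2=0, x3=1): G1=1, G2=0, G3=1, G4=0, G5=0, G6=1, giving Y=1. Observed 0.
Test 1: faults giving observed 0 are {G6 stuck-at-0}.
Only G6 stuck-at-0 is consistent with every test.

G6 stuck-at-0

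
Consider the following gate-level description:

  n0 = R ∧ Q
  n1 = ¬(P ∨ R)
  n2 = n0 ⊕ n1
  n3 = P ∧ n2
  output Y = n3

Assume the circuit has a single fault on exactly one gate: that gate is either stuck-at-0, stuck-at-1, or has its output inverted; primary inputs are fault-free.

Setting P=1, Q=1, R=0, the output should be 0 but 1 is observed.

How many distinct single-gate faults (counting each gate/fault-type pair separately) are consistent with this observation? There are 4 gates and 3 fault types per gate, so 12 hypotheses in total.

Fault-free: n0=0, n1=0, n2=0, n3=0 → 0. Observed 1.
  n0 stuck-at-0: output 0 ✗
  n0 stuck-at-1: output 1 ✓
  n0 inverted output: output 1 ✓
  n1 stuck-at-0: output 0 ✗
  n1 stuck-at-1: output 1 ✓
  n1 inverted output: output 1 ✓
  n2 stuck-at-0: output 0 ✗
  n2 stuck-at-1: output 1 ✓
  n2 inverted output: output 1 ✓
  n3 stuck-at-0: output 0 ✗
  n3 stuck-at-1: output 1 ✓
  n3 inverted output: output 1 ✓
Consistent faults: {n0 stuck-at-1, n0 inverted output, n1 stuck-at-1, n1 inverted output, n2 stuck-at-1, n2 inverted output, n3 stuck-at-1, n3 inverted output} — 8 in all.

8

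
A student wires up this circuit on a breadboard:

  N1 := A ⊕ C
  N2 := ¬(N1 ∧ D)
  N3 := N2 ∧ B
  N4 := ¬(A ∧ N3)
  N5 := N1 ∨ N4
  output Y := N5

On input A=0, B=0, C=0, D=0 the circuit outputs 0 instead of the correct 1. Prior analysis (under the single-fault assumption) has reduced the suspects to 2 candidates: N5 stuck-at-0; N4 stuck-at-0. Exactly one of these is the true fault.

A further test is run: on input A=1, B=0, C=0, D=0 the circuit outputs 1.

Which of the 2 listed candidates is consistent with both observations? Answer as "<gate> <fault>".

Evaluate each candidate on input A=1, B=0, C=0, D=0:
  N5 stuck-at-0: N1=1, N2=1, N3=0, N4=1, N5=0 [stuck-at-0] → 0 — eliminated
  N4 stuck-at-0: N1=1, N2=1, N3=0, N4=0 [stuck-at-0], N5=1 → 1 — matches
Only N4 stuck-at-0 reproduces the observed 1.

N4 stuck-at-0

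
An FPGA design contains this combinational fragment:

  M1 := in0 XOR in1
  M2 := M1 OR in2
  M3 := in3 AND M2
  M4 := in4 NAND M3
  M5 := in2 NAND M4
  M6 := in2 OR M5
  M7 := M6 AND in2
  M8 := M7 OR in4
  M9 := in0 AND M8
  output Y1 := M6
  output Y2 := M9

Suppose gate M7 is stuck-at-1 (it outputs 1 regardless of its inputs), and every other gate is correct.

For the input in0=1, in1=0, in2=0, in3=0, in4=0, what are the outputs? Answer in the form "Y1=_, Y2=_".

Y1=1, Y2=1

Propagate with M7 forced: M1=1, M2=1, M3=0, M4=1, M5=1, M6=1, M7=1 [stuck-at-1], M8=1, M9=1.
So the outputs are Y1=1, Y2=1. (Without the fault they would be Y1=1, Y2=0.)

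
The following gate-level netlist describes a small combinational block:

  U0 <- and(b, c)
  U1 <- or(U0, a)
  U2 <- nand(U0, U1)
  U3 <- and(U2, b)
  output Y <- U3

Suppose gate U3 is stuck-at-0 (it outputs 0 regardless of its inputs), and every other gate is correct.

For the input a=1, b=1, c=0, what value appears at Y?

0

Propagate with U3 forced: U0=0, U1=1, U2=1, U3=0 [stuck-at-0].
So Y = 0. (Without the fault it would be 1.)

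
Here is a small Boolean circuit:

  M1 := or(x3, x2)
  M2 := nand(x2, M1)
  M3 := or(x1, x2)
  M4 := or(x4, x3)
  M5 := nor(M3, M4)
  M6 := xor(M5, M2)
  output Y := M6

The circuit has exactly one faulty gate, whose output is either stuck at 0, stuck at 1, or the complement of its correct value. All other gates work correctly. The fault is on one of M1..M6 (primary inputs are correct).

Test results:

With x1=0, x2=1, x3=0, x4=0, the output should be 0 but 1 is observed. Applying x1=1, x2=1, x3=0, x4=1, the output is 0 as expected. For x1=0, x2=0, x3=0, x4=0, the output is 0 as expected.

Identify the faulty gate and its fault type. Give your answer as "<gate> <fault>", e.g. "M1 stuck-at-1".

Fault-free values for test 1 (x1=0, x2=1, x3=0, x4=0): M1=1, M2=0, M3=1, M4=0, M5=0, M6=0, giving Y=0. Observed 1.
Test 1: faults giving observed 1 are {M1 stuck-at-0, M1 inverted output, M2 stuck-at-1, M2 inverted output, M3 stuck-at-0, M3 inverted output, M5 stuck-at-1, M5 inverted output, M6 stuck-at-1, M6 inverted output}.
Test 2 (x1=1, x2=1, x3=0, x4=1): fault-free M1=1, M2=0, M3=1, M4=1, M5=0, M6=0 → 0; observed 0. Eliminates M1 stuck-at-0, M1 inverted output, M2 stuck-at-1, M2 inverted output, M5 stuck-at-1, M5 inverted output, M6 stuck-at-1, M6 inverted output.
Test 3 (x1=0, x2=0, x3=0, x4=0): fault-free M1=0, M2=1, M3=0, M4=0, M5=1, M6=0 → 0; observed 0. Eliminates M3 inverted output.
Only M3 stuck-at-0 is consistent with every test.

M3 stuck-at-0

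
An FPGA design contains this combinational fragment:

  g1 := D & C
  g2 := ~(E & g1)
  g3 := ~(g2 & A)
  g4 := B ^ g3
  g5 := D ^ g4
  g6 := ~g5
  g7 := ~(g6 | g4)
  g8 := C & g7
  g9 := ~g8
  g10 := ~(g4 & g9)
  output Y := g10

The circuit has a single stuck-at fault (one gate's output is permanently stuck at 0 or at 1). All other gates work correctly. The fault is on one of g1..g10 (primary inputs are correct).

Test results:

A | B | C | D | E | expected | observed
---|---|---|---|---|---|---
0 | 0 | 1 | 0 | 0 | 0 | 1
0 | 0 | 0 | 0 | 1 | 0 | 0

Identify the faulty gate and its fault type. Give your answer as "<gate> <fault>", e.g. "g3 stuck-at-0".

Fault-free values for test 1 (A=0, B=0, C=1, D=0, E=0): g1=0, g2=1, g3=1, g4=1, g5=1, g6=0, g7=0, g8=0, g9=1, g10=0, giving Y=0. Observed 1.
Test 1: faults giving observed 1 are {g3 stuck-at-0, g4 stuck-at-0, g7 stuck-at-1, g8 stuck-at-1, g9 stuck-at-0, g10 stuck-at-1}.
Test 2 (A=0, B=0, C=0, D=0, E=1): fault-free g1=0, g2=1, g3=1, g4=1, g5=1, g6=0, g7=0, g8=0, g9=1, g10=0 → 0; observed 0. Eliminates g3 stuck-at-0, g4 stuck-at-0, g8 stuck-at-1, g9 stuck-at-0, g10 stuck-at-1.
Only g7 stuck-at-1 is consistent with every test.

g7 stuck-at-1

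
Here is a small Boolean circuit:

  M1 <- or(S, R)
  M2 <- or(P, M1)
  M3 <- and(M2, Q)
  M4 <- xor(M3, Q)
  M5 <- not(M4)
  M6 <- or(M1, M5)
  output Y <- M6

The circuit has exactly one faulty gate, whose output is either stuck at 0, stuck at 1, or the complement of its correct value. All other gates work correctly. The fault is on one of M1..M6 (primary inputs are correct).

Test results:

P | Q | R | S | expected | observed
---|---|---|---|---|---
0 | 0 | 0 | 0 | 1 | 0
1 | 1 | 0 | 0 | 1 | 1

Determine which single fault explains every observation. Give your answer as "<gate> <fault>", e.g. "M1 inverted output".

M3 stuck-at-1

Fault-free values for test 1 (P=0, Q=0, R=0, S=0): M1=0, M2=0, M3=0, M4=0, M5=1, M6=1, giving Y=1. Observed 0.
Test 1: faults giving observed 0 are {M3 stuck-at-1, M3 inverted output, M4 stuck-at-1, M4 inverted output, M5 stuck-at-0, M5 inverted output, M6 stuck-at-0, M6 inverted output}.
Test 2 (P=1, Q=1, R=0, S=0): fault-free M1=0, M2=1, M3=1, M4=0, M5=1, M6=1 → 1; observed 1. Eliminates M3 inverted output, M4 stuck-at-1, M4 inverted output, M5 stuck-at-0, M5 inverted output, M6 stuck-at-0, M6 inverted output.
Only M3 stuck-at-1 is consistent with every test.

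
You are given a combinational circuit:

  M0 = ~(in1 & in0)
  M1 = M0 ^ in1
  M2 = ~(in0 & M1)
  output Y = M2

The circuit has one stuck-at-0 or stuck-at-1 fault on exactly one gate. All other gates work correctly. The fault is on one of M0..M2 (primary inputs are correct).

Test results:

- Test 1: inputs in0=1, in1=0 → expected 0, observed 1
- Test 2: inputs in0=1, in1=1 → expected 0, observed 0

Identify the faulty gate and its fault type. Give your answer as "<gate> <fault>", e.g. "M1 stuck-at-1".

M0 stuck-at-0

Fault-free values for test 1 (in0=1, in1=0): M0=1, M1=1, M2=0, giving Y=0. Observed 1.
Test 1: faults giving observed 1 are {M0 stuck-at-0, M1 stuck-at-0, M2 stuck-at-1}.
Test 2 (in0=1, in1=1): fault-free M0=0, M1=1, M2=0 → 0; observed 0. Eliminates M1 stuck-at-0, M2 stuck-at-1.
Only M0 stuck-at-0 is consistent with every test.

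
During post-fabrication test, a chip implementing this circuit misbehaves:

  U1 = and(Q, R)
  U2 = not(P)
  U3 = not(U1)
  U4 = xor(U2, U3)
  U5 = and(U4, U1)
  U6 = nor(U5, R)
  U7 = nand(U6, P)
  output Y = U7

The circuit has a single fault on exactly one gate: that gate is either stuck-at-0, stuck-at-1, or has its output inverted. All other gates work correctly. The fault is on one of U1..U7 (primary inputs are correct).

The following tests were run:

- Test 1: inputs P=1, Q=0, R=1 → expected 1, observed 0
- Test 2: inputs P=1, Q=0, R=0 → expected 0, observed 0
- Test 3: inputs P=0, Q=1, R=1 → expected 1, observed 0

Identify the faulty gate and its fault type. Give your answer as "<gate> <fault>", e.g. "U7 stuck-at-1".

U7 stuck-at-0

Fault-free values for test 1 (P=1, Q=0, R=1): U1=0, U2=0, U3=1, U4=1, U5=0, U6=0, U7=1, giving Y=1. Observed 0.
Test 1: faults giving observed 0 are {U6 stuck-at-1, U6 inverted output, U7 stuck-at-0, U7 inverted output}.
Test 2 (P=1, Q=0, R=0): fault-free U1=0, U2=0, U3=1, U4=1, U5=0, U6=1, U7=0 → 0; observed 0. Eliminates U6 inverted output, U7 inverted output.
Test 3 (P=0, Q=1, R=1): fault-free U1=1, U2=1, U3=0, U4=1, U5=1, U6=0, U7=1 → 1; observed 0. Eliminates U6 stuck-at-1.
Only U7 stuck-at-0 is consistent with every test.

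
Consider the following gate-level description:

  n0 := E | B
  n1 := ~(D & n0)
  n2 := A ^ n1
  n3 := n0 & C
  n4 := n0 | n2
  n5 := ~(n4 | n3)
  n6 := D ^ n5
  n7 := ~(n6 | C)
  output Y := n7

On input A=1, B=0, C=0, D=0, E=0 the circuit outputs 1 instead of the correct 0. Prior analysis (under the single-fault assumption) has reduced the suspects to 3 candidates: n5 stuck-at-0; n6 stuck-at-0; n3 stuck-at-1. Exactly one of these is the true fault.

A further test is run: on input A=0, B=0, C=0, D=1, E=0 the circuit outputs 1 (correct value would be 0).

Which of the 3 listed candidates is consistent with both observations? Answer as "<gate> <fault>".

Evaluate each candidate on input A=0, B=0, C=0, D=1, E=0:
  n5 stuck-at-0: n0=0, n1=1, n2=1, n3=0, n4=1, n5=0 [stuck-at-0], n6=1, n7=0 → 0 — eliminated
  n6 stuck-at-0: n0=0, n1=1, n2=1, n3=0, n4=1, n5=0, n6=0 [stuck-at-0], n7=1 → 1 — matches
  n3 stuck-at-1: n0=0, n1=1, n2=1, n3=1 [stuck-at-1], n4=1, n5=0, n6=1, n7=0 → 0 — eliminated
Only n6 stuck-at-0 reproduces the observed 1.

n6 stuck-at-0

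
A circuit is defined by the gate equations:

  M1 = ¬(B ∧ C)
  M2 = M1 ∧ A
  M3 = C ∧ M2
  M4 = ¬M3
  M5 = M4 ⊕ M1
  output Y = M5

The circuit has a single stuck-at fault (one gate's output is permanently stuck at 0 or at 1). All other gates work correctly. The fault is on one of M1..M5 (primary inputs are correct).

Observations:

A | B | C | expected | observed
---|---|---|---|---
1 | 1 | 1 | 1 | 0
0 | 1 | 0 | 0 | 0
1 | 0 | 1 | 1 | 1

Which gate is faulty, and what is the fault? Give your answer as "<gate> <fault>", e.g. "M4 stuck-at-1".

M2 stuck-at-1

Fault-free values for test 1 (A=1, B=1, C=1): M1=0, M2=0, M3=0, M4=1, M5=1, giving Y=1. Observed 0.
Test 1: faults giving observed 0 are {M2 stuck-at-1, M3 stuck-at-1, M4 stuck-at-0, M5 stuck-at-0}.
Test 2 (A=0, B=1, C=0): fault-free M1=1, M2=0, M3=0, M4=1, M5=0 → 0; observed 0. Eliminates M3 stuck-at-1, M4 stuck-at-0.
Test 3 (A=1, B=0, C=1): fault-free M1=1, M2=1, M3=1, M4=0, M5=1 → 1; observed 1. Eliminates M5 stuck-at-0.
Only M2 stuck-at-1 is consistent with every test.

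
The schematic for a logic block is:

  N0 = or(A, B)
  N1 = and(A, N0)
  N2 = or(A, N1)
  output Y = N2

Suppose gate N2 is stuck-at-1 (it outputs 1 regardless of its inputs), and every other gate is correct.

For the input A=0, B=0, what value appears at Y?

Propagate with N2 forced: N0=0, N1=0, N2=1 [stuck-at-1].
So Y = 1. (Without the fault it would be 0.)

1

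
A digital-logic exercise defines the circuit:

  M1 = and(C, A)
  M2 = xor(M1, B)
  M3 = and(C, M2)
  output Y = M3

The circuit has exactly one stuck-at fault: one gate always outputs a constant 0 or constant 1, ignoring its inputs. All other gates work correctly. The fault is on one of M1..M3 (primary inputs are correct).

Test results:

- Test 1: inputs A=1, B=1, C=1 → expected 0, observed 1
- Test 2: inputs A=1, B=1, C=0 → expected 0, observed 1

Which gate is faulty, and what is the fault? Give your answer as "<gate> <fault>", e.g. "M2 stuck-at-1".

M3 stuck-at-1

Fault-free values for test 1 (A=1, B=1, C=1): M1=1, M2=0, M3=0, giving Y=0. Observed 1.
Test 1: faults giving observed 1 are {M1 stuck-at-0, M2 stuck-at-1, M3 stuck-at-1}.
Test 2 (A=1, B=1, C=0): fault-free M1=0, M2=1, M3=0 → 0; observed 1. Eliminates M1 stuck-at-0, M2 stuck-at-1.
Only M3 stuck-at-1 is consistent with every test.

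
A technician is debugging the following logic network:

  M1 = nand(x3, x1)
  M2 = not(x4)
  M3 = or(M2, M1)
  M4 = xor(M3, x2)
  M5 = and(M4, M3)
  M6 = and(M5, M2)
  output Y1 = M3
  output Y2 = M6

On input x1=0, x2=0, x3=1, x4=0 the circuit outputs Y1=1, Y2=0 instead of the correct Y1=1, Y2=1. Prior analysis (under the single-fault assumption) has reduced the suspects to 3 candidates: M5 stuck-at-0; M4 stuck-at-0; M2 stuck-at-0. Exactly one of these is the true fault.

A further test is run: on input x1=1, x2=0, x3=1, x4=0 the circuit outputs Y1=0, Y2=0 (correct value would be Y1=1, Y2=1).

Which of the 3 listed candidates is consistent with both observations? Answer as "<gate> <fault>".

M2 stuck-at-0

Evaluate each candidate on input x1=1, x2=0, x3=1, x4=0:
  M5 stuck-at-0: M1=0, M2=1, M3=1, M4=1, M5=0 [stuck-at-0], M6=0 → Y1=1, Y2=0 — eliminated
  M4 stuck-at-0: M1=0, M2=1, M3=1, M4=0 [stuck-at-0], M5=0, M6=0 → Y1=1, Y2=0 — eliminated
  M2 stuck-at-0: M1=0, M2=0 [stuck-at-0], M3=0, M4=0, M5=0, M6=0 → Y1=0, Y2=0 — matches
Only M2 stuck-at-0 reproduces the observed Y1=0, Y2=0.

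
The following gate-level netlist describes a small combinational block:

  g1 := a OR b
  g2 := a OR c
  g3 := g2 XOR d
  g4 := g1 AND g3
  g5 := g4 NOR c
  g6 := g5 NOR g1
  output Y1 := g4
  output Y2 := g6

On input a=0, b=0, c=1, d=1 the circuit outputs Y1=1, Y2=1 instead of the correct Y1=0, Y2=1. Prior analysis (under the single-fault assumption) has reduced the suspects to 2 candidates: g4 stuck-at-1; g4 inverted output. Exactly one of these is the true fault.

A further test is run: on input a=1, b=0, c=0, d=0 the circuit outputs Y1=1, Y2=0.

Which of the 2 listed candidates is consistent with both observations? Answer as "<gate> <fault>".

Evaluate each candidate on input a=1, b=0, c=0, d=0:
  g4 stuck-at-1: g1=1, g2=1, g3=1, g4=1 [stuck-at-1], g5=0, g6=0 → Y1=1, Y2=0 — matches
  g4 inverted output: g1=1, g2=1, g3=1, g4=0 [inverted output], g5=1, g6=0 → Y1=0, Y2=0 — eliminated
Only g4 stuck-at-1 reproduces the observed Y1=1, Y2=0.

g4 stuck-at-1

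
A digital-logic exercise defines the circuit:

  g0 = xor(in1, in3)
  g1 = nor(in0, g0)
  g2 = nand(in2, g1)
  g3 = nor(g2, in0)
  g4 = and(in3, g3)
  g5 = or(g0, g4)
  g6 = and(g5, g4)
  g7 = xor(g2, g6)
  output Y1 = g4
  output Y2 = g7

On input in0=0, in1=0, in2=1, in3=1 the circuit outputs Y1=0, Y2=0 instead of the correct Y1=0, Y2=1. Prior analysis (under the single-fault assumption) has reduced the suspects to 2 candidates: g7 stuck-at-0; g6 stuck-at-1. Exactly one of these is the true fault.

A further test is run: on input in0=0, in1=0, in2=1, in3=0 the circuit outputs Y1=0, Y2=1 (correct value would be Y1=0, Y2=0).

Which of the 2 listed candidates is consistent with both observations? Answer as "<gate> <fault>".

g6 stuck-at-1

Evaluate each candidate on input in0=0, in1=0, in2=1, in3=0:
  g7 stuck-at-0: g0=0, g1=1, g2=0, g3=1, g4=0, g5=0, g6=0, g7=0 [stuck-at-0] → Y1=0, Y2=0 — eliminated
  g6 stuck-at-1: g0=0, g1=1, g2=0, g3=1, g4=0, g5=0, g6=1 [stuck-at-1], g7=1 → Y1=0, Y2=1 — matches
Only g6 stuck-at-1 reproduces the observed Y1=0, Y2=1.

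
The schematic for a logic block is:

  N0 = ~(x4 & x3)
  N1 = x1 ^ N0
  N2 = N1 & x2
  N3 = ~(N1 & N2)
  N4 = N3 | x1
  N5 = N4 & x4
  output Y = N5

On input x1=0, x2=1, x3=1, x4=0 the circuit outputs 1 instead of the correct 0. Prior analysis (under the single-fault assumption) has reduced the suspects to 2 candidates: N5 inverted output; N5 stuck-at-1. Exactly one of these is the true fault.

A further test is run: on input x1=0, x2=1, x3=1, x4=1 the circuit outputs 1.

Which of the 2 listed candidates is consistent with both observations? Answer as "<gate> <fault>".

Evaluate each candidate on input x1=0, x2=1, x3=1, x4=1:
  N5 inverted output: N0=0, N1=0, N2=0, N3=1, N4=1, N5=0 [inverted output] → 0 — eliminated
  N5 stuck-at-1: N0=0, N1=0, N2=0, N3=1, N4=1, N5=1 [stuck-at-1] → 1 — matches
Only N5 stuck-at-1 reproduces the observed 1.

N5 stuck-at-1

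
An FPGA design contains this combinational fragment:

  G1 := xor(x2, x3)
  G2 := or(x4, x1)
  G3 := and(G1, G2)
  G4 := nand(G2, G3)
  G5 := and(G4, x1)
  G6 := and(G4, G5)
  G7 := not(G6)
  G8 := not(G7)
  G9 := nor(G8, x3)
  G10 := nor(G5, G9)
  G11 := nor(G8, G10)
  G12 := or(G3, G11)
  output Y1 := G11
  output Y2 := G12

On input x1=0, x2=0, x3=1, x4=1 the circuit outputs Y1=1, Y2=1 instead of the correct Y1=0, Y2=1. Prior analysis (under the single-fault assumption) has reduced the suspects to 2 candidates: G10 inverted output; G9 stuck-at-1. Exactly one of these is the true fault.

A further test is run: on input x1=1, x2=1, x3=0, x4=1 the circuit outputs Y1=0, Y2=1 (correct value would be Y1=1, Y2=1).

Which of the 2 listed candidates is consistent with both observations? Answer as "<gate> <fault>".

Evaluate each candidate on input x1=1, x2=1, x3=0, x4=1:
  G10 inverted output: G1=1, G2=1, G3=1, G4=0, G5=0, G6=0, G7=1, G8=0, G9=1, G10=1 [inverted output], G11=0, G12=1 → Y1=0, Y2=1 — matches
  G9 stuck-at-1: G1=1, G2=1, G3=1, G4=0, G5=0, G6=0, G7=1, G8=0, G9=1 [stuck-at-1], G10=0, G11=1, G12=1 → Y1=1, Y2=1 — eliminated
Only G10 inverted output reproduces the observed Y1=0, Y2=1.

G10 inverted output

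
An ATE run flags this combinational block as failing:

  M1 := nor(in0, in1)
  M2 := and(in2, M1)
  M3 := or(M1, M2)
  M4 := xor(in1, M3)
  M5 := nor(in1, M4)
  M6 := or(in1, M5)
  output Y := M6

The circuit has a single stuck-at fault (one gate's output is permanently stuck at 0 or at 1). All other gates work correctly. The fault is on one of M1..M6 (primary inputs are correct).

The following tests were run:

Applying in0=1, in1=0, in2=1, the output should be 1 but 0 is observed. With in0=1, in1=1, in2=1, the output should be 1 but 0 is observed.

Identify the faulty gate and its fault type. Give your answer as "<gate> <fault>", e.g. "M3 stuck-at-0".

Fault-free values for test 1 (in0=1, in1=0, in2=1): M1=0, M2=0, M3=0, M4=0, M5=1, M6=1, giving Y=1. Observed 0.
Test 1: faults giving observed 0 are {M1 stuck-at-1, M2 stuck-at-1, M3 stuck-at-1, M4 stuck-at-1, M5 stuck-at-0, M6 stuck-at-0}.
Test 2 (in0=1, in1=1, in2=1): fault-free M1=0, M2=0, M3=0, M4=1, M5=0, M6=1 → 1; observed 0. Eliminates M1 stuck-at-1, M2 stuck-at-1, M3 stuck-at-1, M4 stuck-at-1, M5 stuck-at-0.
Only M6 stuck-at-0 is consistent with every test.

M6 stuck-at-0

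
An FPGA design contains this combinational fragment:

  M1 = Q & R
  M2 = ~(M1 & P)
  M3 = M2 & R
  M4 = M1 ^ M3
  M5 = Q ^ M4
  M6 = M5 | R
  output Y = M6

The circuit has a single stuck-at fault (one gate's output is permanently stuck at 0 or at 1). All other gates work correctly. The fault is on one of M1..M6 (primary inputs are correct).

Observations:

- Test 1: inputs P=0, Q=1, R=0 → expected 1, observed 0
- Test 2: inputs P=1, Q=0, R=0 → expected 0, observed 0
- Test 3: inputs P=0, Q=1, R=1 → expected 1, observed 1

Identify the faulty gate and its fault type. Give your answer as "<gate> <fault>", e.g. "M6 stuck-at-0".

Fault-free values for test 1 (P=0, Q=1, R=0): M1=0, M2=1, M3=0, M4=0, M5=1, M6=1, giving Y=1. Observed 0.
Test 1: faults giving observed 0 are {M1 stuck-at-1, M3 stuck-at-1, M4 stuck-at-1, M5 stuck-at-0, M6 stuck-at-0}.
Test 2 (P=1, Q=0, R=0): fault-free M1=0, M2=1, M3=0, M4=0, M5=0, M6=0 → 0; observed 0. Eliminates M1 stuck-at-1, M3 stuck-at-1, M4 stuck-at-1.
Test 3 (P=0, Q=1, R=1): fault-free M1=1, M2=1, M3=1, M4=0, M5=1, M6=1 → 1; observed 1. Eliminates M6 stuck-at-0.
Only M5 stuck-at-0 is consistent with every test.

M5 stuck-at-0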